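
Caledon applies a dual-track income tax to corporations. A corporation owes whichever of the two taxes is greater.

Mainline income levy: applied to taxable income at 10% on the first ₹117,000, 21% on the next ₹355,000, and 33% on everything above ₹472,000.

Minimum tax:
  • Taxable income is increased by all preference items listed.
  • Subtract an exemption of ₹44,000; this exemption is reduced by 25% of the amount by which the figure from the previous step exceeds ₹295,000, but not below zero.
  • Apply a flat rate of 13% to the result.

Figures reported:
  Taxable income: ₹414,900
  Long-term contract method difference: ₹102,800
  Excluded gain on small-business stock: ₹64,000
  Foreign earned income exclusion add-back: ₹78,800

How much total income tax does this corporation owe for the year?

Minimum tax:
  Adjusted income: ₹414,900 + ₹102,800 + ₹64,000 + ₹78,800 = ₹660,500
  Exemption: 25% × (₹660,500 − ₹295,000) = ₹91,375 ≥ ₹44,000, so the exemption is fully phased out
  Base: ₹660,500 − ₹0 = ₹660,500
  ₹660,500 × 13% = ₹85,865

Mainline income levy:
  ₹117,000 × 10% = ₹11,700
  ₹297,900 × 21% = ₹62,559
  → ₹74,259

₹85,865 > ₹74,259, so the minimum tax is the binding amount.

₹85,865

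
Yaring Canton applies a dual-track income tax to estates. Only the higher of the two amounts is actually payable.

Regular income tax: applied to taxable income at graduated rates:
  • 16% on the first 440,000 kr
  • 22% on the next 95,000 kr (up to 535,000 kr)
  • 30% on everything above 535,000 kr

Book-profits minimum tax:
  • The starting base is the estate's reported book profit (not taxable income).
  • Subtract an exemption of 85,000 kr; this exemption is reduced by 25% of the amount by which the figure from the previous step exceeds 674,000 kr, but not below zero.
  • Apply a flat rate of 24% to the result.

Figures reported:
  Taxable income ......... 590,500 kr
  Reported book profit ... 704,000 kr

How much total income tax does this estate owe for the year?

Regular income tax:
  440,000 kr × 16% = 70,400 kr
  95,000 kr × 22% = 20,900 kr
  55,500 kr × 30% = 16,650 kr
  → 107,950 kr

Book-profits minimum tax:
  Base (reported book profit): 704,000 kr
  Exemption: 85,000 kr − 25% × (704,000 kr − 674,000 kr) = 85,000 kr − 7,500 kr = 77,500 kr
  Base: 704,000 kr − 77,500 kr = 626,500 kr
  626,500 kr × 24% = 150,360 kr

150,360 kr > 107,950 kr, so the book-profits minimum tax is the binding amount.

150,360 kr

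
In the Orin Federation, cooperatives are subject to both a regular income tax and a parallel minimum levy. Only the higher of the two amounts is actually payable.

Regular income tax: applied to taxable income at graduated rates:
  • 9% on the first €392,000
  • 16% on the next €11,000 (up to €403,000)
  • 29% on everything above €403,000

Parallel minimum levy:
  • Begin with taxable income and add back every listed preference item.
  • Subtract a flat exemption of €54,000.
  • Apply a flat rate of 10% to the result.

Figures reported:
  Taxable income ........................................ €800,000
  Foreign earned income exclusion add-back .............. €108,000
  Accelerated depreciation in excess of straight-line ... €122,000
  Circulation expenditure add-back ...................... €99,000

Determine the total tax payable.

Parallel minimum levy:
  Adjusted income: €800,000 + €108,000 + €122,000 + €99,000 = €1,129,000
  Less exemption €54,000 → base €1,075,000
  €1,075,000 × 10% = €107,500

Regular income tax:
  €392,000 × 9% = €35,280
  €11,000 × 16% = €1,760
  €397,000 × 29% = €115,130
  → €152,170

€152,170 > €107,500, so the regular income tax governs.

€152,170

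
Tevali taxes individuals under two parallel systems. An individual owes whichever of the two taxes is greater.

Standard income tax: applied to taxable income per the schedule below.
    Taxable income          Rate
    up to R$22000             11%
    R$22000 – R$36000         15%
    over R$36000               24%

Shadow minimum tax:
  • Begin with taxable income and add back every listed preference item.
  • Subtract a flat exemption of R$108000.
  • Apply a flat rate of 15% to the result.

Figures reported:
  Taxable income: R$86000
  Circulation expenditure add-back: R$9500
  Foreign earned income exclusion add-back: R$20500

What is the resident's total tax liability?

Shadow minimum tax:
  Adjusted income: R$86000 + R$9500 + R$20500 = R$116000
  Less exemption R$108000 → base R$8000
  R$8000 × 15% = R$1200

Standard income tax:
  R$22000 × 11% = R$2420
  R$14000 × 15% = R$2100
  R$50000 × 24% = R$12000
  → R$16520

R$16520 > R$1200, so the standard income tax governs.

R$16520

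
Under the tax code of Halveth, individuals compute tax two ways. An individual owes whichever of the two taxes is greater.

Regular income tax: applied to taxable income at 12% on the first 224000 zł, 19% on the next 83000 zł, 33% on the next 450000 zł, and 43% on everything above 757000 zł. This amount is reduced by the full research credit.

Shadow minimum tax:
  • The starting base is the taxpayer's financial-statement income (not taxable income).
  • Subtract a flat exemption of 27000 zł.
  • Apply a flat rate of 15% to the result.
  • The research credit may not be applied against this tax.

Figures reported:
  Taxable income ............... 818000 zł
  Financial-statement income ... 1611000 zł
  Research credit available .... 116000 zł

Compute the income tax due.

Regular income tax:
  224000 zł × 12% = 26880 zł
  83000 zł × 19% = 15770 zł
  450000 zł × 33% = 148500 zł
  61000 zł × 43% = 26230 zł
  → 217380 zł
  Less research credit 116000 zł → 101380 zł

Shadow minimum tax:
  Base (financial-statement income): 1611000 zł
  Less exemption 27000 zł → base 1584000 zł
  1584000 zł × 15% = 237600 zł

237600 zł > 101380 zł, so the shadow minimum tax is the binding amount.

237600 zł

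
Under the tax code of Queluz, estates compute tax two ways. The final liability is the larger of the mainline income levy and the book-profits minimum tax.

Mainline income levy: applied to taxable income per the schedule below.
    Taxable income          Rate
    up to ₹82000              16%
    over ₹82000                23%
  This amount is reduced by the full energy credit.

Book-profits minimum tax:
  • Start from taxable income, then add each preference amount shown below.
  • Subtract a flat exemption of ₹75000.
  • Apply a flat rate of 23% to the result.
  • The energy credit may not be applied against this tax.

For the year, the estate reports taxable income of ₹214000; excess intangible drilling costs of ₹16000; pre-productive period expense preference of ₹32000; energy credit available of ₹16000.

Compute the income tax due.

₹43010

Book-profits minimum tax:
  Adjusted income: ₹214000 + ₹16000 + ₹32000 = ₹262000
  Less exemption ₹75000 → base ₹187000
  ₹187000 × 23% = ₹43010

Mainline income levy:
  ₹82000 × 16% = ₹13120
  ₹132000 × 23% = ₹30360
  → ₹43480
  Less energy credit ₹16000 → ₹27480

₹43010 > ₹27480, so the book-profits minimum tax is the binding amount.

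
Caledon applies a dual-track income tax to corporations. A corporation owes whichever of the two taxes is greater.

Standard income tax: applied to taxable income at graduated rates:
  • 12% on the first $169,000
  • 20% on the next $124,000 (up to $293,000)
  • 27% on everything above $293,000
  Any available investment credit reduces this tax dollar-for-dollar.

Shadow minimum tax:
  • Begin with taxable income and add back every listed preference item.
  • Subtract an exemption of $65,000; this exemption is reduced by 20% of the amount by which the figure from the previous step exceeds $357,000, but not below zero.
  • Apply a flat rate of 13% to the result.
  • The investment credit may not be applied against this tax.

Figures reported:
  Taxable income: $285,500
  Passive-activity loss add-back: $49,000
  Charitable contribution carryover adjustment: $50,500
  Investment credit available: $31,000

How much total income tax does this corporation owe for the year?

Standard income tax:
  $169,000 × 12% = $20,280
  $116,500 × 20% = $23,300
  → $43,580
  Less investment credit $31,000 → $12,580

Shadow minimum tax:
  Adjusted income: $285,500 + $49,000 + $50,500 = $385,000
  Exemption: $65,000 − 20% × ($385,000 − $357,000) = $65,000 − $5,600 = $59,400
  Base: $385,000 − $59,400 = $325,600
  $325,600 × 13% = $42,328

$42,328 > $12,580, so the shadow minimum tax is the binding amount.

$42,328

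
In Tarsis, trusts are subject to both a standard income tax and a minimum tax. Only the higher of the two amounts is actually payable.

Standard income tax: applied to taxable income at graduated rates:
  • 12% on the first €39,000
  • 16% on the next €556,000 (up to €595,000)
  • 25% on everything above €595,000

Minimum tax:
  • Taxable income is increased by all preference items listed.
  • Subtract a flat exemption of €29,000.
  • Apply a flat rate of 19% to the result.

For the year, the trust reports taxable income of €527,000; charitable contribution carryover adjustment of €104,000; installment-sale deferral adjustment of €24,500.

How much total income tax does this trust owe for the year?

€119,035

Standard income tax:
  €39,000 × 12% = €4,680
  €488,000 × 16% = €78,080
  → €82,760

Minimum tax:
  Adjusted income: €527,000 + €104,000 + €24,500 = €655,500
  Less exemption €29,000 → base €626,500
  €626,500 × 19% = €119,035

€119,035 > €82,760, so the minimum tax is the binding amount.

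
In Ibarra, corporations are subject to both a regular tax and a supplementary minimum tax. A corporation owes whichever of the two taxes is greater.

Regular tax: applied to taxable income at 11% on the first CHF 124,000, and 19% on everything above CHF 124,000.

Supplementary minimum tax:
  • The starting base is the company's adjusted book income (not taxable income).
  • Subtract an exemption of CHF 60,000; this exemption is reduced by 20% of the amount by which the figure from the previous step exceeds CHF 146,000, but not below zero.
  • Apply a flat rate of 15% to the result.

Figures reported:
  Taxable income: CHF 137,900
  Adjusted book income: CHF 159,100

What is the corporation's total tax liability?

CHF 16,281

Supplementary minimum tax:
  Base (adjusted book income): CHF 159,100
  Exemption: CHF 60,000 − 20% × (CHF 159,100 − CHF 146,000) = CHF 60,000 − CHF 2,620 = CHF 57,380
  Base: CHF 159,100 − CHF 57,380 = CHF 101,720
  CHF 101,720 × 15% = CHF 15,258

Regular tax:
  CHF 124,000 × 11% = CHF 13,640
  CHF 13,900 × 19% = CHF 2,641
  → CHF 16,281

CHF 16,281 > CHF 15,258, so the regular tax governs.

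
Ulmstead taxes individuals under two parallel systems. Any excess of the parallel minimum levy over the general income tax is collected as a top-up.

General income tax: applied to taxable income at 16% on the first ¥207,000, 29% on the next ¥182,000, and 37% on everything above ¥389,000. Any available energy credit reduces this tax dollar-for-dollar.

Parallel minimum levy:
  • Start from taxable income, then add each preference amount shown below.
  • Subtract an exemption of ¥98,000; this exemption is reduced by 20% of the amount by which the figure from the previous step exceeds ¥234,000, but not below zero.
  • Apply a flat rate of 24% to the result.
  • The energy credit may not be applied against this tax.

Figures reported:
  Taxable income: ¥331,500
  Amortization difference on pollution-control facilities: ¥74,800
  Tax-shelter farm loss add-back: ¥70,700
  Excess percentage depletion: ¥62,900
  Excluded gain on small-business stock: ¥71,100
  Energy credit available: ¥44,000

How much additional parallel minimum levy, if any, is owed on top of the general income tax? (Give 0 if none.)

¥115,991

Parallel minimum levy:
  Adjusted income: ¥331,500 + ¥74,800 + ¥70,700 + ¥62,900 + ¥71,100 = ¥611,000
  Exemption: ¥98,000 − 20% × (¥611,000 − ¥234,000) = ¥98,000 − ¥75,400 = ¥22,600
  Base: ¥611,000 − ¥22,600 = ¥588,400
  ¥588,400 × 24% = ¥141,216

General income tax:
  ¥207,000 × 16% = ¥33,120
  ¥124,500 × 29% = ¥36,105
  → ¥69,225
  Less energy credit ¥44,000 → ¥25,225

Excess of parallel minimum levy over general income tax: ¥141,216 − ¥25,225 = ¥115,991.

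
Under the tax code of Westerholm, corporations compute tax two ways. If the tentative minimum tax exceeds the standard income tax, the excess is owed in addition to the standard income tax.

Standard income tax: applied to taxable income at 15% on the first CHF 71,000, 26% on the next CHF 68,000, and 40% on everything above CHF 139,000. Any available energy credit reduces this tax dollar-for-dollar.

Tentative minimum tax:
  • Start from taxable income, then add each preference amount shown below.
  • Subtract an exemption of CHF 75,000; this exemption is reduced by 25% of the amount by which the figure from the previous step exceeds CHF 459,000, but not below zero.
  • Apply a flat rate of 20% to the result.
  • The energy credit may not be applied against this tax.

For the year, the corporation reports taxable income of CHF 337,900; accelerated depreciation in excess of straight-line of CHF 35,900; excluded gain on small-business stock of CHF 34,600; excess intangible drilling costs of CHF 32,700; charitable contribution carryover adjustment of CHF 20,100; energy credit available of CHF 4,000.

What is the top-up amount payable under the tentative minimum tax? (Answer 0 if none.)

Standard income tax:
  CHF 71,000 × 15% = CHF 10,650
  CHF 68,000 × 26% = CHF 17,680
  CHF 198,900 × 40% = CHF 79,560
  → CHF 107,890
  Less energy credit CHF 4,000 → CHF 103,890

Tentative minimum tax:
  Adjusted income: CHF 337,900 + CHF 35,900 + CHF 34,600 + CHF 32,700 + CHF 20,100 = CHF 461,200
  Exemption: CHF 75,000 − 25% × (CHF 461,200 − CHF 459,000) = CHF 75,000 − CHF 550 = CHF 74,450
  Base: CHF 461,200 − CHF 74,450 = CHF 386,750
  CHF 386,750 × 20% = CHF 77,350

CHF 77,350 ≤ CHF 103,890, so no add-on is due.

CHF 0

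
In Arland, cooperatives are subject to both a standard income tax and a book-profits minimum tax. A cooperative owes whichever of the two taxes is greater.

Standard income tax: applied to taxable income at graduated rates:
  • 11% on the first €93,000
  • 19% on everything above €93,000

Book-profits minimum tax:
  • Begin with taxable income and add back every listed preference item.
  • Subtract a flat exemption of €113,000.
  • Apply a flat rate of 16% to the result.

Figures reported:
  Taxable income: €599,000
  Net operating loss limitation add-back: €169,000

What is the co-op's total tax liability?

€106,370

Standard income tax:
  €93,000 × 11% = €10,230
  €506,000 × 19% = €96,140
  → €106,370

Book-profits minimum tax:
  Adjusted income: €599,000 + €169,000 = €768,000
  Less exemption €113,000 → base €655,000
  €655,000 × 16% = €104,800

€106,370 > €104,800, so the standard income tax governs.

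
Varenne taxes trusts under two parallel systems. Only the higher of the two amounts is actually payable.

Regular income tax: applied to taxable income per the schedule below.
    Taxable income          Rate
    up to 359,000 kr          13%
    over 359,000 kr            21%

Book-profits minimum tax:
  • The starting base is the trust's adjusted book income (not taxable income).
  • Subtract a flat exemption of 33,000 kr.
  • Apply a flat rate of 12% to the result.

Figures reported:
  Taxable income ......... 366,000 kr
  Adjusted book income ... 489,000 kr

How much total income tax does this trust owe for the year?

Regular income tax:
  359,000 kr × 13% = 46,670 kr
  7,000 kr × 21% = 1,470 kr
  → 48,140 kr

Book-profits minimum tax:
  Base (adjusted book income): 489,000 kr
  Less exemption 33,000 kr → base 456,000 kr
  456,000 kr × 12% = 54,720 kr

54,720 kr > 48,140 kr, so the book-profits minimum tax is the binding amount.

54,720 kr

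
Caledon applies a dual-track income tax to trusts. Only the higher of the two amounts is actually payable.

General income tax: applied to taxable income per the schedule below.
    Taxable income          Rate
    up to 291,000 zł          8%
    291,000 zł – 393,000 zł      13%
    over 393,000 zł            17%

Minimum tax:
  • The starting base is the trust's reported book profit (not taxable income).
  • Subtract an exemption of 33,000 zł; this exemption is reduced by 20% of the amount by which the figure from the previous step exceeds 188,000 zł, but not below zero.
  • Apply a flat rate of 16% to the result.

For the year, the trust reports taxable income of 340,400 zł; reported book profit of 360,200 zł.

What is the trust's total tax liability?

57,632 zł

General income tax:
  291,000 zł × 8% = 23,280 zł
  49,400 zł × 13% = 6,422 zł
  → 29,702 zł

Minimum tax:
  Base (reported book profit): 360,200 zł
  Exemption: 20% × (360,200 zł − 188,000 zł) = 34,440 zł ≥ 33,000 zł, so the exemption is fully phased out
  Base: 360,200 zł − 0 zł = 360,200 zł
  360,200 zł × 16% = 57,632 zł

57,632 zł > 29,702 zł, so the minimum tax is the binding amount.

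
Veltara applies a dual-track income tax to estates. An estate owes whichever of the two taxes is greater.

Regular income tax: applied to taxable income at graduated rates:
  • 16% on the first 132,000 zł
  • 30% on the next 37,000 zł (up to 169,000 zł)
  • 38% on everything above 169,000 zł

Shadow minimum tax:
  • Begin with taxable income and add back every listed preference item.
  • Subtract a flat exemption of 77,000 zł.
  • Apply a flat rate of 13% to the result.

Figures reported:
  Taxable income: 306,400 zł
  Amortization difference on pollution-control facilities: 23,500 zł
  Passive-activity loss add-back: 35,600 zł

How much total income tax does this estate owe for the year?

84,432 zł

Shadow minimum tax:
  Adjusted income: 306,400 zł + 23,500 zł + 35,600 zł = 365,500 zł
  Less exemption 77,000 zł → base 288,500 zł
  288,500 zł × 13% = 37,505 zł

Regular income tax:
  132,000 zł × 16% = 21,120 zł
  37,000 zł × 30% = 11,100 zł
  137,400 zł × 38% = 52,212 zł
  → 84,432 zł

84,432 zł > 37,505 zł, so the regular income tax governs.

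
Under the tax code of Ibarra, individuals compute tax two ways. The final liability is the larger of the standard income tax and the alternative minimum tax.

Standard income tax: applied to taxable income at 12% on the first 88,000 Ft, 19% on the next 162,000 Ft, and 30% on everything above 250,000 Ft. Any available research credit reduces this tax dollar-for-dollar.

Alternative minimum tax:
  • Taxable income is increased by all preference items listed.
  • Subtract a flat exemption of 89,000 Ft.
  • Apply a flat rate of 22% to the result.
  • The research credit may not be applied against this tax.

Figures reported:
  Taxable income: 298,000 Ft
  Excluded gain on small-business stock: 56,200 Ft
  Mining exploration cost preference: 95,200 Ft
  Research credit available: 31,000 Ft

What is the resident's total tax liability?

Standard income tax:
  88,000 Ft × 12% = 10,560 Ft
  162,000 Ft × 19% = 30,780 Ft
  48,000 Ft × 30% = 14,400 Ft
  → 55,740 Ft
  Less research credit 31,000 Ft → 24,740 Ft

Alternative minimum tax:
  Adjusted income: 298,000 Ft + 56,200 Ft + 95,200 Ft = 449,400 Ft
  Less exemption 89,000 Ft → base 360,400 Ft
  360,400 Ft × 22% = 79,288 Ft

79,288 Ft > 24,740 Ft, so the alternative minimum tax is the binding amount.

79,288 Ft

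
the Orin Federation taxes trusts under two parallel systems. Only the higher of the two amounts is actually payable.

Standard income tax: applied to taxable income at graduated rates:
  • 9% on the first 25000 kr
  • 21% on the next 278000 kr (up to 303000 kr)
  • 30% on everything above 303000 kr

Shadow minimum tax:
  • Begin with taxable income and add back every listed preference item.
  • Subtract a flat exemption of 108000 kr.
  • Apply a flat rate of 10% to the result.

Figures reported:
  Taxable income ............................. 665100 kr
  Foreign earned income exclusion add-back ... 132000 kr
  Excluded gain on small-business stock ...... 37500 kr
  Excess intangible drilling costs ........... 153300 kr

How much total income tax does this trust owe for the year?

Standard income tax:
  25000 kr × 9% = 2250 kr
  278000 kr × 21% = 58380 kr
  362100 kr × 30% = 108630 kr
  → 169260 kr

Shadow minimum tax:
  Adjusted income: 665100 kr + 132000 kr + 37500 kr + 153300 kr = 987900 kr
  Less exemption 108000 kr → base 879900 kr
  879900 kr × 10% = 87990 kr

169260 kr > 87990 kr, so the standard income tax governs.

169260 kr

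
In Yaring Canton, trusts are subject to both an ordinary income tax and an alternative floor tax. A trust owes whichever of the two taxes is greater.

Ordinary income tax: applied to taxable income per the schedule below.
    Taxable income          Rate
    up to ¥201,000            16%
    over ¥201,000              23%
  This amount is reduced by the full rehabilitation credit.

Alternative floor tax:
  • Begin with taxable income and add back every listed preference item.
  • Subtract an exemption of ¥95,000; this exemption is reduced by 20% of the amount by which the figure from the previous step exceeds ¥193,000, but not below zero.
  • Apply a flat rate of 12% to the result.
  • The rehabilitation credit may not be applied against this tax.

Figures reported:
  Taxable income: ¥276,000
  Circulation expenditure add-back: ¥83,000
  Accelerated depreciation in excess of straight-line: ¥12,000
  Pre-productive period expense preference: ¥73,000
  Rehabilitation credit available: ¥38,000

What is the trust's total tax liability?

Ordinary income tax:
  ¥201,000 × 16% = ¥32,160
  ¥75,000 × 23% = ¥17,250
  → ¥49,410
  Less rehabilitation credit ¥38,000 → ¥11,410

Alternative floor tax:
  Adjusted income: ¥276,000 + ¥83,000 + ¥12,000 + ¥73,000 = ¥444,000
  Exemption: ¥95,000 − 20% × (¥444,000 − ¥193,000) = ¥95,000 − ¥50,200 = ¥44,800
  Base: ¥444,000 − ¥44,800 = ¥399,200
  ¥399,200 × 12% = ¥47,904

¥47,904 > ¥11,410, so the alternative floor tax is the binding amount.

¥47,904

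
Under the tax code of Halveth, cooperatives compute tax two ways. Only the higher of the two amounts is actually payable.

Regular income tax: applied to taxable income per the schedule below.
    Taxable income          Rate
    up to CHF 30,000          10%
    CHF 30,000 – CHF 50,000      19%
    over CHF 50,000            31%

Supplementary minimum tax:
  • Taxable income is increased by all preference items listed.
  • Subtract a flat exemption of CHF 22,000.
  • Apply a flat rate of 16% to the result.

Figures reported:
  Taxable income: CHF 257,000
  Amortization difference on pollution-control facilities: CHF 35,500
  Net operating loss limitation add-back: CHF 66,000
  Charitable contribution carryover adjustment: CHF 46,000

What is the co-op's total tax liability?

Supplementary minimum tax:
  Adjusted income: CHF 257,000 + CHF 35,500 + CHF 66,000 + CHF 46,000 = CHF 404,500
  Less exemption CHF 22,000 → base CHF 382,500
  CHF 382,500 × 16% = CHF 61,200

Regular income tax:
  CHF 30,000 × 10% = CHF 3,000
  CHF 20,000 × 19% = CHF 3,800
  CHF 207,000 × 31% = CHF 64,170
  → CHF 70,970

CHF 70,970 > CHF 61,200, so the regular income tax governs.

CHF 70,970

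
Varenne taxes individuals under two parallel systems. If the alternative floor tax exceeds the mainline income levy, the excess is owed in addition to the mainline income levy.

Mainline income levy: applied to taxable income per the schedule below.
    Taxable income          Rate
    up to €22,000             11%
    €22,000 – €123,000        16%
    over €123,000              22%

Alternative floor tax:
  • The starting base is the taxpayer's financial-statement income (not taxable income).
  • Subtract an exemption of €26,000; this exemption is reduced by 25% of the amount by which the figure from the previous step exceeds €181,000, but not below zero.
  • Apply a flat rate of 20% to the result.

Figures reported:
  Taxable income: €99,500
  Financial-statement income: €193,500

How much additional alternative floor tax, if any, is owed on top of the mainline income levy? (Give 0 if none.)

€19,305

Mainline income levy:
  €22,000 × 11% = €2,420
  €77,500 × 16% = €12,400
  → €14,820

Alternative floor tax:
  Base (financial-statement income): €193,500
  Exemption: €26,000 − 25% × (€193,500 − €181,000) = €26,000 − €3,125 = €22,875
  Base: €193,500 − €22,875 = €170,625
  €170,625 × 20% = €34,125

Excess of alternative floor tax over mainline income levy: €34,125 − €14,820 = €19,305.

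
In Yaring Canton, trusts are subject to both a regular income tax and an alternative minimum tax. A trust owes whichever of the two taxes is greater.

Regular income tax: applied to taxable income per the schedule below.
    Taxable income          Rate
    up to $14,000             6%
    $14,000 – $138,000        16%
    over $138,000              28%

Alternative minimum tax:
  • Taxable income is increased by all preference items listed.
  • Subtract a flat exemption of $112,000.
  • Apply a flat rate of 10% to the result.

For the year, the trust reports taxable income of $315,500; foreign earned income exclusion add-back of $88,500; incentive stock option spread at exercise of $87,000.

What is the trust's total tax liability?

$70,380

Alternative minimum tax:
  Adjusted income: $315,500 + $88,500 + $87,000 = $491,000
  Less exemption $112,000 → base $379,000
  $379,000 × 10% = $37,900

Regular income tax:
  $14,000 × 6% = $840
  $124,000 × 16% = $19,840
  $177,500 × 28% = $49,700
  → $70,380

$70,380 > $37,900, so the regular income tax governs.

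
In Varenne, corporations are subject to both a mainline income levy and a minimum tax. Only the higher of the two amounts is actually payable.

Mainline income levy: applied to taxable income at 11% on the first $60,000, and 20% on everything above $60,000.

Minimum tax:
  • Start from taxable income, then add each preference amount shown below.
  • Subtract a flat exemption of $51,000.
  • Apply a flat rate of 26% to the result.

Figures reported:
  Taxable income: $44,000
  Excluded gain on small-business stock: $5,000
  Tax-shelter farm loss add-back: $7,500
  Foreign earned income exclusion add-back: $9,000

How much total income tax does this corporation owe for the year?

Minimum tax:
  Adjusted income: $44,000 + $5,000 + $7,500 + $9,000 = $65,500
  Less exemption $51,000 → base $14,500
  $14,500 × 26% = $3,770

Mainline income levy:
  $44,000 × 11% = $4,840

$4,840 > $3,770, so the mainline income levy governs.

$4,840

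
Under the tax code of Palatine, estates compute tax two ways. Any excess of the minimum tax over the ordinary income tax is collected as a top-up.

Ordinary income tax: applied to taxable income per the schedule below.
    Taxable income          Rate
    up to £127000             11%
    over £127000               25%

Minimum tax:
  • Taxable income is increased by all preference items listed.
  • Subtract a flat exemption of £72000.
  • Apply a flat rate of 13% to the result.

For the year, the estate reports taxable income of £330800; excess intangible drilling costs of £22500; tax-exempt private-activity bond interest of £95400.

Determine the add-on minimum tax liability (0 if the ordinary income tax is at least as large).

Ordinary income tax:
  £127000 × 11% = £13970
  £203800 × 25% = £50950
  → £64920

Minimum tax:
  Adjusted income: £330800 + £22500 + £95400 = £448700
  Less exemption £72000 → base £376700
  £376700 × 13% = £48971

£48971 ≤ £64920, so no add-on is due.

£0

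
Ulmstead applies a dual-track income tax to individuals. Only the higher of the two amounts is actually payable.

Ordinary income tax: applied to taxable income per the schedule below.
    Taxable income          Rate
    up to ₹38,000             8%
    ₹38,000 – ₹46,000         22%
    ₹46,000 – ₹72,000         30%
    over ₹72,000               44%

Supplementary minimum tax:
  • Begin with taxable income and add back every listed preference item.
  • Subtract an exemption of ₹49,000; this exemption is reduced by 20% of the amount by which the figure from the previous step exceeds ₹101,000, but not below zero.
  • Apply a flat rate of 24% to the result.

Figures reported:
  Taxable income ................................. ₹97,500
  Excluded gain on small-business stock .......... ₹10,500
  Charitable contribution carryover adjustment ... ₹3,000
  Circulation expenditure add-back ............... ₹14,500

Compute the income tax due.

₹23,820

Ordinary income tax:
  ₹38,000 × 8% = ₹3,040
  ₹8,000 × 22% = ₹1,760
  ₹26,000 × 30% = ₹7,800
  ₹25,500 × 44% = ₹11,220
  → ₹23,820

Supplementary minimum tax:
  Adjusted income: ₹97,500 + ₹10,500 + ₹3,000 + ₹14,500 = ₹125,500
  Exemption: ₹49,000 − 20% × (₹125,500 − ₹101,000) = ₹49,000 − ₹4,900 = ₹44,100
  Base: ₹125,500 − ₹44,100 = ₹81,400
  ₹81,400 × 24% = ₹19,536

₹23,820 > ₹19,536, so the ordinary income tax governs.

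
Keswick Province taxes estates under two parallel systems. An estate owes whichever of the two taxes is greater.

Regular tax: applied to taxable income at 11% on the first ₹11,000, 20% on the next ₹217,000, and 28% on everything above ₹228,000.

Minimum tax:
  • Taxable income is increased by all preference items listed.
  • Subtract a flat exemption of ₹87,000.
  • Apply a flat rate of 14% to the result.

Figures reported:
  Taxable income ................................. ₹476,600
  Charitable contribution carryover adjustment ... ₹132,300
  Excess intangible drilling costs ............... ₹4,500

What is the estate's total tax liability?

Minimum tax:
  Adjusted income: ₹476,600 + ₹132,300 + ₹4,500 = ₹613,400
  Less exemption ₹87,000 → base ₹526,400
  ₹526,400 × 14% = ₹73,696

Regular tax:
  ₹11,000 × 11% = ₹1,210
  ₹217,000 × 20% = ₹43,400
  ₹248,600 × 28% = ₹69,608
  → ₹114,218

₹114,218 > ₹73,696, so the regular tax governs.

₹114,218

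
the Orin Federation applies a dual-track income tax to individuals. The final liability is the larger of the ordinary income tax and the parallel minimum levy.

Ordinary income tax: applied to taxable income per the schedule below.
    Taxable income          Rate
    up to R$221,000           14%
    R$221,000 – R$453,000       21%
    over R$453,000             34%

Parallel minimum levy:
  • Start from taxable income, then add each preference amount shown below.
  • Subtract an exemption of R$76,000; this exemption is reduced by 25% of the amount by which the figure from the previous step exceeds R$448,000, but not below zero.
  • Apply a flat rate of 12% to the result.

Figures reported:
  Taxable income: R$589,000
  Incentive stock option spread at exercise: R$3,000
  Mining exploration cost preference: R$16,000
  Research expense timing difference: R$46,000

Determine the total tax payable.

Ordinary income tax:
  R$221,000 × 14% = R$30,940
  R$232,000 × 21% = R$48,720
  R$136,000 × 34% = R$46,240
  → R$125,900

Parallel minimum levy:
  Adjusted income: R$589,000 + R$3,000 + R$16,000 + R$46,000 = R$654,000
  Exemption: R$76,000 − 25% × (R$654,000 − R$448,000) = R$76,000 − R$51,500 = R$24,500
  Base: R$654,000 − R$24,500 = R$629,500
  R$629,500 × 12% = R$75,540

R$125,900 > R$75,540, so the ordinary income tax governs.

R$125,900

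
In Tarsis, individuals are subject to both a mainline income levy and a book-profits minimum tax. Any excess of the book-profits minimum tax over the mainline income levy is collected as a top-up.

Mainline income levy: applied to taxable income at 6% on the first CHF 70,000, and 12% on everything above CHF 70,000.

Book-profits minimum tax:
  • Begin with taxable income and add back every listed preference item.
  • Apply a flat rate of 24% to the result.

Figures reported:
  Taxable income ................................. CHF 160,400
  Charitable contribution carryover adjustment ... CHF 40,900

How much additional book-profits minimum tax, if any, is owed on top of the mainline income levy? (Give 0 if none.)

Mainline income levy:
  CHF 70,000 × 6% = CHF 4,200
  CHF 90,400 × 12% = CHF 10,848
  → CHF 15,048

Book-profits minimum tax:
  Adjusted income: CHF 160,400 + CHF 40,900 = CHF 201,300
  CHF 201,300 × 24% = CHF 48,312

Excess of book-profits minimum tax over mainline income levy: CHF 48,312 − CHF 15,048 = CHF 33,264.

CHF 33,264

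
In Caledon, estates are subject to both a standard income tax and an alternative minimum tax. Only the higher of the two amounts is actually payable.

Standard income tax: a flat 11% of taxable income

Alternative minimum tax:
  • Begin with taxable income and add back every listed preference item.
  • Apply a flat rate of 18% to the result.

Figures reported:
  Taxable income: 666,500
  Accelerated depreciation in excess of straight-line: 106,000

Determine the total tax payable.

Standard income tax:
  666,500 × 11% = 73,315

Alternative minimum tax:
  Adjusted income: 666,500 + 106,000 = 772,500
  772,500 × 18% = 139,050

139,050 > 73,315, so the alternative minimum tax is the binding amount.

139,050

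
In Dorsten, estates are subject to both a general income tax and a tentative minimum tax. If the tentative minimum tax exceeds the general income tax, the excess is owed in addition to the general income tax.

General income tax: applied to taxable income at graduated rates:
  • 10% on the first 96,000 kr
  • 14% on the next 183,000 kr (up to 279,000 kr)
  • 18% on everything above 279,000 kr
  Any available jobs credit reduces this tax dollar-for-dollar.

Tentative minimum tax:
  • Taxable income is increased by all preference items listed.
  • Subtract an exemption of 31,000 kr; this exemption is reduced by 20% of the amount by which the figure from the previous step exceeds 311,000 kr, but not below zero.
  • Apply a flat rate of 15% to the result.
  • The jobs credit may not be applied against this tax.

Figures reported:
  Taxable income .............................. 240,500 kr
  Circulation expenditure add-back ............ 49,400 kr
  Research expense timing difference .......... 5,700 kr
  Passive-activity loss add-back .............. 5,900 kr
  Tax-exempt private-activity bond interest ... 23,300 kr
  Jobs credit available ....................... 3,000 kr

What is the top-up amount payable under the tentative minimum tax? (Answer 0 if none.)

17,654 kr

General income tax:
  96,000 kr × 10% = 9,600 kr
  144,500 kr × 14% = 20,230 kr
  → 29,830 kr
  Less jobs credit 3,000 kr → 26,830 kr

Tentative minimum tax:
  Adjusted income: 240,500 kr + 49,400 kr + 5,700 kr + 5,900 kr + 23,300 kr = 324,800 kr
  Exemption: 31,000 kr − 20% × (324,800 kr − 311,000 kr) = 31,000 kr − 2,760 kr = 28,240 kr
  Base: 324,800 kr − 28,240 kr = 296,560 kr
  296,560 kr × 15% = 44,484 kr

Excess of tentative minimum tax over general income tax: 44,484 kr − 26,830 kr = 17,654 kr.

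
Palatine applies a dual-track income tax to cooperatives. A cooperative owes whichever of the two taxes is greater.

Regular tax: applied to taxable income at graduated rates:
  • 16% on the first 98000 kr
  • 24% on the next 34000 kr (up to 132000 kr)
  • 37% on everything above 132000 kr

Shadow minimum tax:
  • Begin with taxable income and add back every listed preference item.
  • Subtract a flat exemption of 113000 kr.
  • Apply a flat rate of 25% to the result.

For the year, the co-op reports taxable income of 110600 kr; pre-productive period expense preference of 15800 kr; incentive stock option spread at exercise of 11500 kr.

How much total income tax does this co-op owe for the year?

Shadow minimum tax:
  Adjusted income: 110600 kr + 15800 kr + 11500 kr = 137900 kr
  Less exemption 113000 kr → base 24900 kr
  24900 kr × 25% = 6225 kr

Regular tax:
  98000 kr × 16% = 15680 kr
  12600 kr × 24% = 3024 kr
  → 18704 kr

18704 kr > 6225 kr, so the regular tax governs.

18704 kr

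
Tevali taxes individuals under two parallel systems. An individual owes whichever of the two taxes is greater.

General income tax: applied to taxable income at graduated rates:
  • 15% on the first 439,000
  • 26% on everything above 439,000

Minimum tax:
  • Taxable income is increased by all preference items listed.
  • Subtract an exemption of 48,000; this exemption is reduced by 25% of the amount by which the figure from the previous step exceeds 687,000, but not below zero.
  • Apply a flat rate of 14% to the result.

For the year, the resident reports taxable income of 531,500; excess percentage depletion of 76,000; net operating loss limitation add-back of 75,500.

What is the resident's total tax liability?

89,900

General income tax:
  439,000 × 15% = 65,850
  92,500 × 26% = 24,050
  → 89,900

Minimum tax:
  Adjusted income: 531,500 + 76,000 + 75,500 = 683,000
  Exemption: 683,000 ≤ 687,000, so full 48,000 applies
  Base: 683,000 − 48,000 = 635,000
  635,000 × 14% = 88,900

89,900 > 88,900, so the general income tax governs.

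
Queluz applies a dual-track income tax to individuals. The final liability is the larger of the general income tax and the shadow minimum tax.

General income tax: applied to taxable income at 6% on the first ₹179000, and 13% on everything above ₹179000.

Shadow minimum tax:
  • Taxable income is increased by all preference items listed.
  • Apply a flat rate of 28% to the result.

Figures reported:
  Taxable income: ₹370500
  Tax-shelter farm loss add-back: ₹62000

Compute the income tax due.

₹121100

Shadow minimum tax:
  Adjusted income: ₹370500 + ₹62000 = ₹432500
  ₹432500 × 28% = ₹121100

General income tax:
  ₹179000 × 6% = ₹10740
  ₹191500 × 13% = ₹24895
  → ₹35635

₹121100 > ₹35635, so the shadow minimum tax is the binding amount.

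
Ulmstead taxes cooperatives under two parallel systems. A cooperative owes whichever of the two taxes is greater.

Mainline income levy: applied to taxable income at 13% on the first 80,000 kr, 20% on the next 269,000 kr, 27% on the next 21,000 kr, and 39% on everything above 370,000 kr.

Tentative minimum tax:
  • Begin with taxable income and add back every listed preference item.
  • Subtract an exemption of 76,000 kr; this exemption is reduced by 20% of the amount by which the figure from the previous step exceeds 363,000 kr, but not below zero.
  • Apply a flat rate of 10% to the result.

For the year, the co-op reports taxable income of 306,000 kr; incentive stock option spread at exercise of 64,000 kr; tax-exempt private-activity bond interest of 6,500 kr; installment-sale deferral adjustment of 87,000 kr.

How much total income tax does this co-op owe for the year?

55,600 kr

Tentative minimum tax:
  Adjusted income: 306,000 kr + 64,000 kr + 6,500 kr + 87,000 kr = 463,500 kr
  Exemption: 76,000 kr − 20% × (463,500 kr − 363,000 kr) = 76,000 kr − 20,100 kr = 55,900 kr
  Base: 463,500 kr − 55,900 kr = 407,600 kr
  407,600 kr × 10% = 40,760 kr

Mainline income levy:
  80,000 kr × 13% = 10,400 kr
  226,000 kr × 20% = 45,200 kr
  → 55,600 kr

55,600 kr > 40,760 kr, so the mainline income levy governs.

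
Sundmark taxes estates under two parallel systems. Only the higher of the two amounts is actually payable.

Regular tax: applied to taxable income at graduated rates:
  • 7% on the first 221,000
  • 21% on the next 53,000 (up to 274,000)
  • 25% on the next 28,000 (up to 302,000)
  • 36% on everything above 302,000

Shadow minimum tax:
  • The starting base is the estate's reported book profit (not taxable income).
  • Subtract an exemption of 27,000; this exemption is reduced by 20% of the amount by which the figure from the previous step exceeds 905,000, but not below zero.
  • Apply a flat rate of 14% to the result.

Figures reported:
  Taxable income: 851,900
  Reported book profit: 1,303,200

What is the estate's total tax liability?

231,564

Shadow minimum tax:
  Base (reported book profit): 1,303,200
  Exemption: 20% × (1,303,200 − 905,000) = 79,640 ≥ 27,000, so the exemption is fully phased out
  Base: 1,303,200 − 0 = 1,303,200
  1,303,200 × 14% = 182,448

Regular tax:
  221,000 × 7% = 15,470
  53,000 × 21% = 11,130
  28,000 × 25% = 7,000
  549,900 × 36% = 197,964
  → 231,564

231,564 > 182,448, so the regular tax governs.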